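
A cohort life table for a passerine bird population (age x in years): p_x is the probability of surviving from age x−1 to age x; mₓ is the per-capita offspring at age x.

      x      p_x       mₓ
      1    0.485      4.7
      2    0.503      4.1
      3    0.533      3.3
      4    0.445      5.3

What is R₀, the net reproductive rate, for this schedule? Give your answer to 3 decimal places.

4.015

Survivorship from birth: l_x = p_1·p_2·…·p_x.
  l_1 = 0.48500
  l_2 = 0.24396
  l_3 = 0.13003
  l_4 = 0.05786
R₀ = Σ l_x mₓ:
  age 1: 0.48500 × 4.7 = 2.2795
  age 2: 0.24396 × 4.1 = 1.0002
  age 3: 0.13003 × 3.3 = 0.4291
  age 4: 0.05786 × 5.3 = 0.3067
R₀ = 2.2795 + 1.0002 + 0.4291 + 0.3067 = 4.0155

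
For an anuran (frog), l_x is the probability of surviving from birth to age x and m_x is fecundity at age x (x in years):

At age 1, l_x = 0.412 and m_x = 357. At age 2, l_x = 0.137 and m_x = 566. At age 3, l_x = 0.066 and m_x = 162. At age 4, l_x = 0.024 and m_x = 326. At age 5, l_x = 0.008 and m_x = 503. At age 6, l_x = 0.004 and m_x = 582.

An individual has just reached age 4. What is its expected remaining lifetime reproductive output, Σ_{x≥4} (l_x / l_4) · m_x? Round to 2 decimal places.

l_4 = 0.024. Conditional survival from age 4 to x is l_x / l_4.
  x=4: (0.024/0.024) × 326 = 326.0000
  x=5: (0.008/0.024) × 503 = 167.6667
  x=6: (0.004/0.024) × 582 = 97.0000
Sum = 326.0000 + 167.6667 + 97.0000 = 590.6667

590.67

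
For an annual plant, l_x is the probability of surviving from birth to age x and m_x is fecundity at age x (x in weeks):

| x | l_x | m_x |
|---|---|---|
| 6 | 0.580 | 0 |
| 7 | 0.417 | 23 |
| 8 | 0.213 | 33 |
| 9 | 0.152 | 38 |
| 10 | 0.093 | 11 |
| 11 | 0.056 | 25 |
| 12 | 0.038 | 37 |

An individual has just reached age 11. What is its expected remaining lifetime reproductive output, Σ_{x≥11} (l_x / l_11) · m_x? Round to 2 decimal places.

l_11 = 0.056. Conditional survival from age 11 to x is l_x / l_11.
  x=11: (0.056/0.056) × 25 = 25.0000
  x=12: (0.038/0.056) × 37 = 25.1071
Sum = 25.0000 + 25.1071 = 50.1071

50.11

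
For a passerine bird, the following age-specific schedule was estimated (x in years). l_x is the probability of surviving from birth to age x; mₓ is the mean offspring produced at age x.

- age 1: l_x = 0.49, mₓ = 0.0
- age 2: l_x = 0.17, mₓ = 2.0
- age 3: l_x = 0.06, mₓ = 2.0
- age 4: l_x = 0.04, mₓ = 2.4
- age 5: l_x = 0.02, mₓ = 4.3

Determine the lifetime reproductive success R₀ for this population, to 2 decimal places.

R₀ = Σ l_x mₓ:
  age 1: 0.49 × 0.0 = 0.0000
  age 2: 0.17 × 2.0 = 0.3400
  age 3: 0.06 × 2.0 = 0.1200
  age 4: 0.04 × 2.4 = 0.0960
  age 5: 0.02 × 4.3 = 0.0860
R₀ = 0.0000 + 0.3400 + 0.1200 + 0.0960 + 0.0860 = 0.6420

0.64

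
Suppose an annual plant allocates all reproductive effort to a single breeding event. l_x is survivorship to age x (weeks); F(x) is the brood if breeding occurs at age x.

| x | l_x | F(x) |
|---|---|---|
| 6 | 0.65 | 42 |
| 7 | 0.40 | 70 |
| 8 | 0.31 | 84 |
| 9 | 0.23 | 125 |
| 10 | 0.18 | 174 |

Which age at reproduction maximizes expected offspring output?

Expected offspring if breeding at age x = l_x × F(x):
  age 6: 0.65 × 42 = 27.300
  age 7: 0.40 × 70 = 28.000
  age 8: 0.31 × 84 = 26.040
  age 9: 0.23 × 125 = 28.750
  age 10: 0.18 × 174 = 31.320
Maximum at age 10 (31.320).

10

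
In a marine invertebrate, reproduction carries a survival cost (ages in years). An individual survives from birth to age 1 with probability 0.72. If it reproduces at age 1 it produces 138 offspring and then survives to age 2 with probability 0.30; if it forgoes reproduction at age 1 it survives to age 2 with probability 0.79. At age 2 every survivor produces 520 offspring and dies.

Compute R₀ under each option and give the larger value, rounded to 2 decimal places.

295.78

breed at age 1: R₀ = 0.72 × (138 + 0.30 × 520) = 0.72 × 294.0000 = 211.6800
delay to age 2: R₀ = 0.72 × (0.79 × 520) = 0.72 × 410.8000 = 295.7760
Higher: delay to age 2 (295.7760).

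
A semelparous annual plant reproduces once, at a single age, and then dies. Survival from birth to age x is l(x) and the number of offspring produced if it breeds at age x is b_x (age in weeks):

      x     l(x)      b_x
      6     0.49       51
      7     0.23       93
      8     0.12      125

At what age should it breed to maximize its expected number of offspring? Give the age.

Expected offspring if breeding at age x = l(x) × b_x:
  age 6: 0.49 × 51 = 24.990
  age 7: 0.23 × 93 = 21.390
  age 8: 0.12 × 125 = 15.000
Maximum at age 6 (24.990).

6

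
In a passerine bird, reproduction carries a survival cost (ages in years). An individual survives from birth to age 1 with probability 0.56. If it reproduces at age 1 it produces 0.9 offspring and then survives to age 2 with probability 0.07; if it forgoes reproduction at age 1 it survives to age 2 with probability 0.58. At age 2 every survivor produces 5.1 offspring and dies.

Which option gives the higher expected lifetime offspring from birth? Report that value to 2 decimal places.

1.66

breed at age 1: R₀ = 0.56 × (0.9 + 0.07 × 5.1) = 0.56 × 1.2570 = 0.7039
delay to age 2: R₀ = 0.56 × (0.58 × 5.1) = 0.56 × 2.9580 = 1.6565
Higher: delay to age 2 (1.6565).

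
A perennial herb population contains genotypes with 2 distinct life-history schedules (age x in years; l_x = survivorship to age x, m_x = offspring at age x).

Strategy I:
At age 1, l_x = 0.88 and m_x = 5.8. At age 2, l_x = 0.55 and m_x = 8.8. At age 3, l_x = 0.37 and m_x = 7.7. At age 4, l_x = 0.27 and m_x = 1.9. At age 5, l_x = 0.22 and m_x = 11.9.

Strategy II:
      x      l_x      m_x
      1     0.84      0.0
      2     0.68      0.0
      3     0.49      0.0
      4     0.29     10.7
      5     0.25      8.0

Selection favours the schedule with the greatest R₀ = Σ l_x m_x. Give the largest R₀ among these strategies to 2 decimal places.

Strategy I: R₀ = 0.88×5.8 + 0.55×8.8 + 0.37×7.7 + 0.27×1.9 + 0.22×11.9 = 15.9240
Strategy II: R₀ = 0.84×0.0 + 0.68×0.0 + 0.49×0.0 + 0.29×10.7 + 0.25×8.0 = 5.1030
Highest R₀: strategy I with 15.9240.

15.92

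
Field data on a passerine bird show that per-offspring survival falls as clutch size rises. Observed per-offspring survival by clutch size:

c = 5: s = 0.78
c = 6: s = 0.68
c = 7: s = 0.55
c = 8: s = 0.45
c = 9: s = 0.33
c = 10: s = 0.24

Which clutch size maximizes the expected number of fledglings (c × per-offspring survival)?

6

Expected fledglings = c × s(c):
  c=5: 5 × 0.78 = 3.900
  c=6: 6 × 0.68 = 4.080
  c=7: 7 × 0.55 = 3.850
  c=8: 8 × 0.45 = 3.600
  c=9: 9 × 0.33 = 2.970
  c=10: 10 × 0.24 = 2.400
Maximum at c = 6 (4.080 fledglings).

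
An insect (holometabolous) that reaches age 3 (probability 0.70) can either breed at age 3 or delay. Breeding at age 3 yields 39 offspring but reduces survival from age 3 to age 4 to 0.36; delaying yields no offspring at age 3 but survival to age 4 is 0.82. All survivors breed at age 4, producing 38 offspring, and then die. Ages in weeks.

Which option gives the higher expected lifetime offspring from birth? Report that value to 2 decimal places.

36.88

breed at age 3: R₀ = 0.70 × (39 + 0.36 × 38) = 0.70 × 52.6800 = 36.8760
delay to age 4: R₀ = 0.70 × (0.82 × 38) = 0.70 × 31.1600 = 21.8120
Higher: breed at age 3 (36.8760).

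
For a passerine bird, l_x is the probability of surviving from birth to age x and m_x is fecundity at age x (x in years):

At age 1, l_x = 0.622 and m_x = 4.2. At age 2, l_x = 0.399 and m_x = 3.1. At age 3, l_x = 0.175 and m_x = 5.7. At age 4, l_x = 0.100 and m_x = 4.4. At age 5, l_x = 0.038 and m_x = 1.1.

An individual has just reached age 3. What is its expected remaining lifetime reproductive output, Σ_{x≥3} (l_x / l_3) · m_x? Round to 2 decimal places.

8.45

l_3 = 0.175. Conditional survival from age 3 to x is l_x / l_3.
  x=3: (0.175/0.175) × 5.7 = 5.7000
  x=4: (0.100/0.175) × 4.4 = 2.5143
  x=5: (0.038/0.175) × 1.1 = 0.2389
Sum = 5.7000 + 2.5143 + 0.2389 = 8.4531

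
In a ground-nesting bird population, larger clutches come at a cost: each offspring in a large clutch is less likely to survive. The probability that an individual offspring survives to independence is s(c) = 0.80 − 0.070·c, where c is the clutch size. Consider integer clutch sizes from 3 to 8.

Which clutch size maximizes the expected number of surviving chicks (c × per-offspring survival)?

6

Expected surviving chicks = c × s(c):
  c=3: 3 × 0.590 = 1.770
  c=4: 4 × 0.520 = 2.080
  c=5: 5 × 0.450 = 2.250
  c=6: 6 × 0.380 = 2.280
  c=7: 7 × 0.310 = 2.170
  c=8: 8 × 0.240 = 1.920
Maximum at c = 6 (2.280 surviving chicks).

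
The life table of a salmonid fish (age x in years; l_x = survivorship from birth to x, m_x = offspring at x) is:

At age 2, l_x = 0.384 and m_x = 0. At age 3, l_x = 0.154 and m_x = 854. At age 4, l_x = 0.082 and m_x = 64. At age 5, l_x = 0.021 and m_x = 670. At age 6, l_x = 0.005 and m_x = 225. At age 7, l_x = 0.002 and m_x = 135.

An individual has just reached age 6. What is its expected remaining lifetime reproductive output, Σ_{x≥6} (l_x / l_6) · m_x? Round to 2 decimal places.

279.00

l_6 = 0.005. Conditional survival from age 6 to x is l_x / l_6.
  x=6: (0.005/0.005) × 225 = 225.0000
  x=7: (0.002/0.005) × 135 = 54.0000
Sum = 225.0000 + 54.0000 = 279.0000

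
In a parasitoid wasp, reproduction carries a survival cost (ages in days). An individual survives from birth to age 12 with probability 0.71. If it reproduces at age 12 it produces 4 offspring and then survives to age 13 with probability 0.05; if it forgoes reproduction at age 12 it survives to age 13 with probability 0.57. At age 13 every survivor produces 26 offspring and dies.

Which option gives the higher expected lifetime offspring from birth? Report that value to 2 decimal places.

breed at age 12: R₀ = 0.71 × (4 + 0.05 × 26) = 0.71 × 5.3000 = 3.7630
delay to age 13: R₀ = 0.71 × (0.57 × 26) = 0.71 × 14.8200 = 10.5222
Higher: delay to age 13 (10.5222).

10.52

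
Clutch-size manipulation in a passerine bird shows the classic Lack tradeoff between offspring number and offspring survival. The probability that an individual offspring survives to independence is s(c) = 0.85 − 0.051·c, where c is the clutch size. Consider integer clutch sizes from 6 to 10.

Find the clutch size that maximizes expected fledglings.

Expected fledglings = c × s(c):
  c=6: 6 × 0.544 = 3.264
  c=7: 7 × 0.493 = 3.451
  c=8: 8 × 0.442 = 3.536
  c=9: 9 × 0.391 = 3.519
  c=10: 10 × 0.340 = 3.400
Maximum at c = 8 (3.536 fledglings).

8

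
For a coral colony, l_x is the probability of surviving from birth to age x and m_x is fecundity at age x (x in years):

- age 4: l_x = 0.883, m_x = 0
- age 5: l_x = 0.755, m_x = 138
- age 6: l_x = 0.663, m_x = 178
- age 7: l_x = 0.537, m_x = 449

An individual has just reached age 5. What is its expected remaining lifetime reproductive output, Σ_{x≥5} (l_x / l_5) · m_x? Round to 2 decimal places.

l_5 = 0.755. Conditional survival from age 5 to x is l_x / l_5.
  x=5: (0.755/0.755) × 138 = 138.0000
  x=6: (0.663/0.755) × 178 = 156.3099
  x=7: (0.537/0.755) × 449 = 319.3550
Sum = 138.0000 + 156.3099 + 319.3550 = 613.6649

613.66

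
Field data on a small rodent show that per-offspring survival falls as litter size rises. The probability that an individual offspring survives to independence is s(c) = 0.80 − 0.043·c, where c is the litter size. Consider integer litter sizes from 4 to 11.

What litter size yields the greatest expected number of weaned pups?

Expected weaned pups = c × s(c):
  c=4: 4 × 0.628 = 2.512
  c=5: 5 × 0.585 = 2.925
  c=6: 6 × 0.542 = 3.252
  c=7: 7 × 0.499 = 3.493
  c=8: 8 × 0.456 = 3.648
  c=9: 9 × 0.413 = 3.717
  c=10: 10 × 0.370 = 3.700
  c=11: 11 × 0.327 = 3.597
Maximum at c = 9 (3.717 weaned pups).

9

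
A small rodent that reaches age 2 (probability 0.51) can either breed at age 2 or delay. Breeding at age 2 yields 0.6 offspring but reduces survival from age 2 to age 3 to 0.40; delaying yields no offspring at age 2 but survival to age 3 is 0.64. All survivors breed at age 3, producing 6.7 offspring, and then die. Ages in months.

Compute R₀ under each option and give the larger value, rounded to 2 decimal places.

2.19

breed at age 2: R₀ = 0.51 × (0.6 + 0.40 × 6.7) = 0.51 × 3.2800 = 1.6728
delay to age 3: R₀ = 0.51 × (0.64 × 6.7) = 0.51 × 4.2880 = 2.1869
Higher: delay to age 3 (2.1869).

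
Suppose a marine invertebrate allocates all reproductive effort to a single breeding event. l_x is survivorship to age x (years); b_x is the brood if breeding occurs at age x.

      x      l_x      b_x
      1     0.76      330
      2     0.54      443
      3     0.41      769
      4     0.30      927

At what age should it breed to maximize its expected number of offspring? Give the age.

3

Expected offspring if breeding at age x = l_x × b_x:
  age 1: 0.76 × 330 = 250.800
  age 2: 0.54 × 443 = 239.220
  age 3: 0.41 × 769 = 315.290
  age 4: 0.30 × 927 = 278.100
Maximum at age 3 (315.290).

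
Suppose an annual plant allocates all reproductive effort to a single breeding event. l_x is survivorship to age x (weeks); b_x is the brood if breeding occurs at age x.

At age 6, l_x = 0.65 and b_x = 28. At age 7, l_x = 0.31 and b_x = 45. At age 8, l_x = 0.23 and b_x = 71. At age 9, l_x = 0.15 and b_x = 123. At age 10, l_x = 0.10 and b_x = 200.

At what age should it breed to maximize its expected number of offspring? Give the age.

Expected offspring if breeding at age x = l_x × b_x:
  age 6: 0.65 × 28 = 18.200
  age 7: 0.31 × 45 = 13.950
  age 8: 0.23 × 71 = 16.330
  age 9: 0.15 × 123 = 18.450
  age 10: 0.10 × 200 = 20.000
Maximum at age 10 (20.000).

10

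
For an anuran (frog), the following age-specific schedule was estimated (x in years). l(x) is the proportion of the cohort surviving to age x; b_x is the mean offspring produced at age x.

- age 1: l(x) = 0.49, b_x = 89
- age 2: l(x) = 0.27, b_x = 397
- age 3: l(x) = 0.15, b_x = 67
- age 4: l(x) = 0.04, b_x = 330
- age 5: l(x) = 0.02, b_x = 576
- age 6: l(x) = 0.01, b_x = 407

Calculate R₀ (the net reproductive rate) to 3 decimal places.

R₀ = Σ l(x) b_x:
  age 1: 0.49 × 89 = 43.6100
  age 2: 0.27 × 397 = 107.1900
  age 3: 0.15 × 67 = 10.0500
  age 4: 0.04 × 330 = 13.2000
  age 5: 0.02 × 576 = 11.5200
  age 6: 0.01 × 407 = 4.0700
R₀ = 43.6100 + 107.1900 + 10.0500 + 13.2000 + 11.5200 + 4.0700 = 189.6400

189.640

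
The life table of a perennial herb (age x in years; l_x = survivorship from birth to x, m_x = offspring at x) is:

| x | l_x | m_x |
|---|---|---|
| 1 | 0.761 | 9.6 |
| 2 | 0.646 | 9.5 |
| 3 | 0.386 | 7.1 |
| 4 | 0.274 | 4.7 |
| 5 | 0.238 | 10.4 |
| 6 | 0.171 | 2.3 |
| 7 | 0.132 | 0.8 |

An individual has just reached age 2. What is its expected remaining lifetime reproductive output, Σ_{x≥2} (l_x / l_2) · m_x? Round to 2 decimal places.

l_2 = 0.646. Conditional survival from age 2 to x is l_x / l_2.
  x=2: (0.646/0.646) × 9.5 = 9.5000
  x=3: (0.386/0.646) × 7.1 = 4.2424
  x=4: (0.274/0.646) × 4.7 = 1.9935
  x=5: (0.238/0.646) × 10.4 = 3.8316
  x=6: (0.171/0.646) × 2.3 = 0.6088
  x=7: (0.132/0.646) × 0.8 = 0.1635
Sum = 9.5000 + 4.2424 + 1.9935 + 3.8316 + 0.6088 + 0.1635 = 20.3398

20.34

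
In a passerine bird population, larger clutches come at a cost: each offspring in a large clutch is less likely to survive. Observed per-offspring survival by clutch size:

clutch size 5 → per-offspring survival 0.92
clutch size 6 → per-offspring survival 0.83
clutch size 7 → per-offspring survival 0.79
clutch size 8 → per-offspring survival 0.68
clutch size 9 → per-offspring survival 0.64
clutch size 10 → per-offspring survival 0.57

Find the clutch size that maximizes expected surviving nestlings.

9

Expected surviving nestlings = c × s(c):
  c=5: 5 × 0.92 = 4.600
  c=6: 6 × 0.83 = 4.980
  c=7: 7 × 0.79 = 5.530
  c=8: 8 × 0.68 = 5.440
  c=9: 9 × 0.64 = 5.760
  c=10: 10 × 0.57 = 5.700
Maximum at c = 9 (5.760 surviving nestlings).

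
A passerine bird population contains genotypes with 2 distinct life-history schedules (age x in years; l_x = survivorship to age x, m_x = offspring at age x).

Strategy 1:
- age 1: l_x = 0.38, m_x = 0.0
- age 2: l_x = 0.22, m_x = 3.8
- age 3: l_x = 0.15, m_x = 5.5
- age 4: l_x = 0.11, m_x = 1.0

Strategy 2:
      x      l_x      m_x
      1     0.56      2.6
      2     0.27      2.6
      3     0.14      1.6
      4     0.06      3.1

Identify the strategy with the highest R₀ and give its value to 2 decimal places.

Strategy 1: R₀ = 0.38×0.0 + 0.22×3.8 + 0.15×5.5 + 0.11×1.0 = 1.7710
Strategy 2: R₀ = 0.56×2.6 + 0.27×2.6 + 0.14×1.6 + 0.06×3.1 = 2.5680
Highest R₀: strategy 2 with 2.5680.

2.57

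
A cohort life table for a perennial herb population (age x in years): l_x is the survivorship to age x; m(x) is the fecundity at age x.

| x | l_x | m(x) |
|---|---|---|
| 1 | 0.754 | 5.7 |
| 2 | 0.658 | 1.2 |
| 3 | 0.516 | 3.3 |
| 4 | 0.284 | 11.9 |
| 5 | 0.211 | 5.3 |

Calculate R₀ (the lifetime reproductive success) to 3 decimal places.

R₀ = Σ l_x m(x):
  age 1: 0.754 × 5.7 = 4.2978
  age 2: 0.658 × 1.2 = 0.7896
  age 3: 0.516 × 3.3 = 1.7028
  age 4: 0.284 × 11.9 = 3.3796
  age 5: 0.211 × 5.3 = 1.1183
R₀ = 4.2978 + 0.7896 + 1.7028 + 3.3796 + 1.1183 = 11.2881

11.288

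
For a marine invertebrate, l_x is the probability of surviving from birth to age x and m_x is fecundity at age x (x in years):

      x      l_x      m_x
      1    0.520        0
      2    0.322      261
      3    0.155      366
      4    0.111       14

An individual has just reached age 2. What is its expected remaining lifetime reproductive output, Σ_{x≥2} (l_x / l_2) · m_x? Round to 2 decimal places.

442.01

l_2 = 0.322. Conditional survival from age 2 to x is l_x / l_2.
  x=2: (0.322/0.322) × 261 = 261.0000
  x=3: (0.155/0.322) × 366 = 176.1801
  x=4: (0.111/0.322) × 14 = 4.8261
Sum = 261.0000 + 176.1801 + 4.8261 = 442.0062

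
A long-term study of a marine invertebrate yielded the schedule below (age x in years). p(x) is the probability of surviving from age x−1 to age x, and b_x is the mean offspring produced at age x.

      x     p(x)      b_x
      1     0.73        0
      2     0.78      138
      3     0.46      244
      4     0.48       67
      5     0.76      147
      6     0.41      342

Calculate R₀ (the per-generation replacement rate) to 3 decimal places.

178.354

Survivorship from birth: l_x = p_1·p_2·…·p_x.
  l_1 = 0.73000
  l_2 = 0.56940
  l_3 = 0.26192
  l_4 = 0.12572
  l_5 = 0.09555
  l_6 = 0.03918
R₀ = Σ l_x b_x:
  age 1: 0.73000 × 0 = 0.0000
  age 2: 0.56940 × 138 = 78.5772
  age 3: 0.26192 × 244 = 63.9085
  age 4: 0.12572 × 67 = 8.4232
  age 5: 0.09555 × 147 = 14.0458
  age 6: 0.03918 × 342 = 13.3996
R₀ = 0.0000 + 78.5772 + 63.9085 + 8.4232 + 14.0458 + 13.3996 = 178.3543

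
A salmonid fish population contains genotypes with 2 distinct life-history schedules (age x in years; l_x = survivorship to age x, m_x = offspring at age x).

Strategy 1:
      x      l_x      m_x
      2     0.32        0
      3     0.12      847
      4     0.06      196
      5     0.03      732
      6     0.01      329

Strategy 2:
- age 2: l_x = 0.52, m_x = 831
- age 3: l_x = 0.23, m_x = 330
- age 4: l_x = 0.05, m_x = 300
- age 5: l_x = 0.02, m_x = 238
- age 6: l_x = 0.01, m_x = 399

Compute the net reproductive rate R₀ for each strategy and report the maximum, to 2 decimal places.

531.77

Strategy 1: R₀ = 0.32×0 + 0.12×847 + 0.06×196 + 0.03×732 + 0.01×329 = 138.6500
Strategy 2: R₀ = 0.52×831 + 0.23×330 + 0.05×300 + 0.02×238 + 0.01×399 = 531.7700
Highest R₀: strategy 2 with 531.7700.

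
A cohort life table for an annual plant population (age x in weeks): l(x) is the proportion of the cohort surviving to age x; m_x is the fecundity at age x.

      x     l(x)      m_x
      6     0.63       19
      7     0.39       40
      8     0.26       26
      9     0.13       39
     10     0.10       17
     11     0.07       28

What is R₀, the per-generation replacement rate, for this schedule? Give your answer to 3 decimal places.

R₀ = Σ l(x) m_x:
  age 6: 0.63 × 19 = 11.9700
  age 7: 0.39 × 40 = 15.6000
  age 8: 0.26 × 26 = 6.7600
  age 9: 0.13 × 39 = 5.0700
  age 10: 0.10 × 17 = 1.7000
  age 11: 0.07 × 28 = 1.9600
R₀ = 11.9700 + 15.6000 + 6.7600 + 5.0700 + 1.7000 + 1.9600 = 43.0600

43.060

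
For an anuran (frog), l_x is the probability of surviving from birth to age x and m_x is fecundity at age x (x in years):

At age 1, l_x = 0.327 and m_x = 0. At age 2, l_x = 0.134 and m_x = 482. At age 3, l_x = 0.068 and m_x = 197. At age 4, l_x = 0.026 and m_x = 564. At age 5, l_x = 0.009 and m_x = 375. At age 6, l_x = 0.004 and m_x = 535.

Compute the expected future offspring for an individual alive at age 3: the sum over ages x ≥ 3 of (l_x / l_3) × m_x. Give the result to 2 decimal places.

l_3 = 0.068. Conditional survival from age 3 to x is l_x / l_3.
  x=3: (0.068/0.068) × 197 = 197.0000
  x=4: (0.026/0.068) × 564 = 215.6471
  x=5: (0.009/0.068) × 375 = 49.6324
  x=6: (0.004/0.068) × 535 = 31.4706
Sum = 197.0000 + 215.6471 + 49.6324 + 31.4706 = 493.7500

493.75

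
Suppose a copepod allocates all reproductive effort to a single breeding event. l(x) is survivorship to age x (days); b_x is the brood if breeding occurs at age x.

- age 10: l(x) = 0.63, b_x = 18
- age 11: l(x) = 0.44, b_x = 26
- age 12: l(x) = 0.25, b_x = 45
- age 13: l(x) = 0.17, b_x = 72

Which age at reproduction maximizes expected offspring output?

Expected offspring if breeding at age x = l(x) × b_x:
  age 10: 0.63 × 18 = 11.340
  age 11: 0.44 × 26 = 11.440
  age 12: 0.25 × 45 = 11.250
  age 13: 0.17 × 72 = 12.240
Maximum at age 13 (12.240).

13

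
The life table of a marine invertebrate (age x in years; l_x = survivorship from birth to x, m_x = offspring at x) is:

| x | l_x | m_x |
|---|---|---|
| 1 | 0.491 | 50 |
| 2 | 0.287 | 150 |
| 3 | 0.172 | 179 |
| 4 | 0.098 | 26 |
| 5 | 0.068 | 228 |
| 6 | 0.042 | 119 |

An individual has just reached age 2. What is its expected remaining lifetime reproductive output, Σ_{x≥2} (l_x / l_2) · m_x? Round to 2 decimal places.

337.59

l_2 = 0.287. Conditional survival from age 2 to x is l_x / l_2.
  x=2: (0.287/0.287) × 150 = 150.0000
  x=3: (0.172/0.287) × 179 = 107.2753
  x=4: (0.098/0.287) × 26 = 8.8780
  x=5: (0.068/0.287) × 228 = 54.0209
  x=6: (0.042/0.287) × 119 = 17.4146
Sum = 150.0000 + 107.2753 + 8.8780 + 54.0209 + 17.4146 = 337.5889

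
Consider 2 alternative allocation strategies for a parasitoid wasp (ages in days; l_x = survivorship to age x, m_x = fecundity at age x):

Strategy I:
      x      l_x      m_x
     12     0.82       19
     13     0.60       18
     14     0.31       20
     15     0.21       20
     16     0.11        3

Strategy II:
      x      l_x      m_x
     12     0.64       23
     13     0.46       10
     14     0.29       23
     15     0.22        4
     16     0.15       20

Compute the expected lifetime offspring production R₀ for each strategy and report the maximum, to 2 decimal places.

37.11

Strategy I: R₀ = 0.82×19 + 0.60×18 + 0.31×20 + 0.21×20 + 0.11×3 = 37.1100
Strategy II: R₀ = 0.64×23 + 0.46×10 + 0.29×23 + 0.22×4 + 0.15×20 = 29.8700
Highest R₀: strategy I with 37.1100.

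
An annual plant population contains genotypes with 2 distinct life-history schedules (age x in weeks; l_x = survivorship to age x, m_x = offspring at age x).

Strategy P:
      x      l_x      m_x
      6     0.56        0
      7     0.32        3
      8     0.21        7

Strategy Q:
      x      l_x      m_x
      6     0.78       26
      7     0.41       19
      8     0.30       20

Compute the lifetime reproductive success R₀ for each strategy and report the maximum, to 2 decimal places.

34.07

Strategy P: R₀ = 0.56×0 + 0.32×3 + 0.21×7 = 2.4300
Strategy Q: R₀ = 0.78×26 + 0.41×19 + 0.30×20 = 34.0700
Highest R₀: strategy Q with 34.0700.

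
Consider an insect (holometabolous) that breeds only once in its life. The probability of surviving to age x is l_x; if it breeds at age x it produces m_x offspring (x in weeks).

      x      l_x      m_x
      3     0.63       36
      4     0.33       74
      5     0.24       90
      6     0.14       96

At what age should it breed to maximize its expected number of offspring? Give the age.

4

Expected offspring if breeding at age x = l_x × m_x:
  age 3: 0.63 × 36 = 22.680
  age 4: 0.33 × 74 = 24.420
  age 5: 0.24 × 90 = 21.600
  age 6: 0.14 × 96 = 13.440
Maximum at age 4 (24.420).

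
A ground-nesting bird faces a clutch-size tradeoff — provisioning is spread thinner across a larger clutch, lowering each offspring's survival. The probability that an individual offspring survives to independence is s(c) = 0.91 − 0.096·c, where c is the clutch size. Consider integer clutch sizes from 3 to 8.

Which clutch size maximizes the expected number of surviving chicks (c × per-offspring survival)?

5

Expected surviving chicks = c × s(c):
  c=3: 3 × 0.622 = 1.866
  c=4: 4 × 0.526 = 2.104
  c=5: 5 × 0.430 = 2.150
  c=6: 6 × 0.334 = 2.004
  c=7: 7 × 0.238 = 1.666
  c=8: 8 × 0.142 = 1.136
Maximum at c = 5 (2.150 surviving chicks).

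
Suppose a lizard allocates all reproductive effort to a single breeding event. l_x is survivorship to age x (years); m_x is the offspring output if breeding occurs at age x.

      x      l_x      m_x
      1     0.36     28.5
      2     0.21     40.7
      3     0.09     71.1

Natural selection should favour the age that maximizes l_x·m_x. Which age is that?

1

Expected offspring if breeding at age x = l_x × m_x:
  age 1: 0.36 × 28.5 = 10.260
  age 2: 0.21 × 40.7 = 8.547
  age 3: 0.09 × 71.1 = 6.399
Maximum at age 1 (10.260).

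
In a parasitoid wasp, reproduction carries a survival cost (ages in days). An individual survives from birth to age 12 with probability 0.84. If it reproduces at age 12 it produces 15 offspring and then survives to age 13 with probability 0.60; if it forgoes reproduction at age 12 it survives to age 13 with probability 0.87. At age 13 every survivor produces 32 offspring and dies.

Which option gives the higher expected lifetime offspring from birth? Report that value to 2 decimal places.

28.73

breed at age 12: R₀ = 0.84 × (15 + 0.60 × 32) = 0.84 × 34.2000 = 28.7280
delay to age 13: R₀ = 0.84 × (0.87 × 32) = 0.84 × 27.8400 = 23.3856
Higher: breed at age 12 (28.7280).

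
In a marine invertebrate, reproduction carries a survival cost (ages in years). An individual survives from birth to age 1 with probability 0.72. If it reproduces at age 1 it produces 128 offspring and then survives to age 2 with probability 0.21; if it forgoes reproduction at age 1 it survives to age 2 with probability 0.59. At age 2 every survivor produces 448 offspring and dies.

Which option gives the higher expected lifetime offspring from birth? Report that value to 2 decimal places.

190.31

breed at age 1: R₀ = 0.72 × (128 + 0.21 × 448) = 0.72 × 222.0800 = 159.8976
delay to age 2: R₀ = 0.72 × (0.59 × 448) = 0.72 × 264.3200 = 190.3104
Higher: delay to age 2 (190.3104).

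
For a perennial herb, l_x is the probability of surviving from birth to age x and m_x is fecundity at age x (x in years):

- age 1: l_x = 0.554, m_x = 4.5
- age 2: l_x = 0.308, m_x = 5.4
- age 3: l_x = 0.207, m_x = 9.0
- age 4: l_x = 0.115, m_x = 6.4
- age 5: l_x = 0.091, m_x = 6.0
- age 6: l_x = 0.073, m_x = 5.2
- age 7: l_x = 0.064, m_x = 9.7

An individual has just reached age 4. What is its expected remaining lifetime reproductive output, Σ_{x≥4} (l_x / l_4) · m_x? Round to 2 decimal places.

l_4 = 0.115. Conditional survival from age 4 to x is l_x / l_4.
  x=4: (0.115/0.115) × 6.4 = 6.4000
  x=5: (0.091/0.115) × 6.0 = 4.7478
  x=6: (0.073/0.115) × 5.2 = 3.3009
  x=7: (0.064/0.115) × 9.7 = 5.3983
Sum = 6.4000 + 4.7478 + 3.3009 + 5.3983 = 19.8470

19.85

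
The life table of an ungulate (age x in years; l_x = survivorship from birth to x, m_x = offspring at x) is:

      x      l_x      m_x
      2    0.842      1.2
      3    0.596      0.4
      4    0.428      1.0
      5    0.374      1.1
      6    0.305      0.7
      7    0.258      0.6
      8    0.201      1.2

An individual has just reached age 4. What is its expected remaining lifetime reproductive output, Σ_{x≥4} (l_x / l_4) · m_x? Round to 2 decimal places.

l_4 = 0.428. Conditional survival from age 4 to x is l_x / l_4.
  x=4: (0.428/0.428) × 1.0 = 1.0000
  x=5: (0.374/0.428) × 1.1 = 0.9612
  x=6: (0.305/0.428) × 0.7 = 0.4988
  x=7: (0.258/0.428) × 0.6 = 0.3617
  x=8: (0.201/0.428) × 1.2 = 0.5636
Sum = 1.0000 + 0.9612 + 0.4988 + 0.3617 + 0.5636 = 3.3853

3.39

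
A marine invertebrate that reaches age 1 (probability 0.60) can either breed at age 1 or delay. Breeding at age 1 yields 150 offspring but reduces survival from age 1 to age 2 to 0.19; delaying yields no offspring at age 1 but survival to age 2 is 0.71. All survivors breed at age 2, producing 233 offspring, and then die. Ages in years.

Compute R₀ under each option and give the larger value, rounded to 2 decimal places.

breed at age 1: R₀ = 0.60 × (150 + 0.19 × 233) = 0.60 × 194.2700 = 116.5620
delay to age 2: R₀ = 0.60 × (0.71 × 233) = 0.60 × 165.4300 = 99.2580
Higher: breed at age 1 (116.5620).

116.56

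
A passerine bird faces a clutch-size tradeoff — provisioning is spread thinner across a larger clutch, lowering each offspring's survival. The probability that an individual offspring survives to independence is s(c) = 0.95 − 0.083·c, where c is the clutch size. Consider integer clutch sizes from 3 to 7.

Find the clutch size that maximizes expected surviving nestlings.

Expected surviving nestlings = c × s(c):
  c=3: 3 × 0.701 = 2.103
  c=4: 4 × 0.618 = 2.472
  c=5: 5 × 0.535 = 2.675
  c=6: 6 × 0.452 = 2.712
  c=7: 7 × 0.369 = 2.583
Maximum at c = 6 (2.712 surviving nestlings).

6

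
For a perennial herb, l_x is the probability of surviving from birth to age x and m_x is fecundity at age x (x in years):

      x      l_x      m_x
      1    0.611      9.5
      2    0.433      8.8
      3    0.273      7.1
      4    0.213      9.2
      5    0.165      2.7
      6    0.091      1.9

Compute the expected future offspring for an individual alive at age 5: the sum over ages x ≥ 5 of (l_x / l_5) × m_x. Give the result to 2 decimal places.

3.75

l_5 = 0.165. Conditional survival from age 5 to x is l_x / l_5.
  x=5: (0.165/0.165) × 2.7 = 2.7000
  x=6: (0.091/0.165) × 1.9 = 1.0479
Sum = 2.7000 + 1.0479 = 3.7479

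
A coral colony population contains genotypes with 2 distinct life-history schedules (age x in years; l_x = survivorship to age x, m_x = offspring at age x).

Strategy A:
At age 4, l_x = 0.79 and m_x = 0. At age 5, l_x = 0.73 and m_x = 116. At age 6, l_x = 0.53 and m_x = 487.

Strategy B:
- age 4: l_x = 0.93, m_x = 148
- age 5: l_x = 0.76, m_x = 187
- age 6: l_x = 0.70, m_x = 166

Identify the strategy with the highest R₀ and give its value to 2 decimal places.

Strategy A: R₀ = 0.79×0 + 0.73×116 + 0.53×487 = 342.7900
Strategy B: R₀ = 0.93×148 + 0.76×187 + 0.70×166 = 395.9600
Highest R₀: strategy B with 395.9600.

395.96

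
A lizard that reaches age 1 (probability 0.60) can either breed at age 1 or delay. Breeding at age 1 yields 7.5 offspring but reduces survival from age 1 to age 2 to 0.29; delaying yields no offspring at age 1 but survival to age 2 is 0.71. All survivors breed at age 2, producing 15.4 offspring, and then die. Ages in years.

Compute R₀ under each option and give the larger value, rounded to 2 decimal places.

7.18

breed at age 1: R₀ = 0.60 × (7.5 + 0.29 × 15.4) = 0.60 × 11.9660 = 7.1796
delay to age 2: R₀ = 0.60 × (0.71 × 15.4) = 0.60 × 10.9340 = 6.5604
Higher: breed at age 1 (7.1796).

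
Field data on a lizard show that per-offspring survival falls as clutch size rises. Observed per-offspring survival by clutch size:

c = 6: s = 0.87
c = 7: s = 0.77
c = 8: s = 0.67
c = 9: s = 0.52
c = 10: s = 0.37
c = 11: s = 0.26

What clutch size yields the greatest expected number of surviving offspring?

7

Expected surviving offspring = c × s(c):
  c=6: 6 × 0.87 = 5.220
  c=7: 7 × 0.77 = 5.390
  c=8: 8 × 0.67 = 5.360
  c=9: 9 × 0.52 = 4.680
  c=10: 10 × 0.37 = 3.700
  c=11: 11 × 0.26 = 2.860
Maximum at c = 7 (5.390 surviving offspring).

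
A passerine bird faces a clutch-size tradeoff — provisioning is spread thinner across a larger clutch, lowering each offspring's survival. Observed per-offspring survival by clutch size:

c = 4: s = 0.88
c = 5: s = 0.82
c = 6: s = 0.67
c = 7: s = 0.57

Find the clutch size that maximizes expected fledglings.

Expected fledglings = c × s(c):
  c=4: 4 × 0.88 = 3.520
  c=5: 5 × 0.82 = 4.100
  c=6: 6 × 0.67 = 4.020
  c=7: 7 × 0.57 = 3.990
Maximum at c = 5 (4.100 fledglings).

5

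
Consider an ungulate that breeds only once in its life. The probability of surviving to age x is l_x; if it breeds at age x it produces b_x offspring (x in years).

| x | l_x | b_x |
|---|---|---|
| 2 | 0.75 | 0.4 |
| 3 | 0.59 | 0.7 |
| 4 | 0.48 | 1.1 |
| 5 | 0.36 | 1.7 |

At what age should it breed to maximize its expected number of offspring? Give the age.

Expected offspring if breeding at age x = l_x × b_x:
  age 2: 0.75 × 0.4 = 0.300
  age 3: 0.59 × 0.7 = 0.413
  age 4: 0.48 × 1.1 = 0.528
  age 5: 0.36 × 1.7 = 0.612
Maximum at age 5 (0.612).

5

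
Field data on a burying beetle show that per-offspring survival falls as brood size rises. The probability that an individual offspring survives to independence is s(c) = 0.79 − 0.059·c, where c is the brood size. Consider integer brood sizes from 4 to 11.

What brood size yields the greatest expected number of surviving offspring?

7

Expected surviving offspring = c × s(c):
  c=4: 4 × 0.554 = 2.216
  c=5: 5 × 0.495 = 2.475
  c=6: 6 × 0.436 = 2.616
  c=7: 7 × 0.377 = 2.639
  c=8: 8 × 0.318 = 2.544
  c=9: 9 × 0.259 = 2.331
  c=10: 10 × 0.200 = 2.000
  c=11: 11 × 0.141 = 1.551
Maximum at c = 7 (2.639 surviving offspring).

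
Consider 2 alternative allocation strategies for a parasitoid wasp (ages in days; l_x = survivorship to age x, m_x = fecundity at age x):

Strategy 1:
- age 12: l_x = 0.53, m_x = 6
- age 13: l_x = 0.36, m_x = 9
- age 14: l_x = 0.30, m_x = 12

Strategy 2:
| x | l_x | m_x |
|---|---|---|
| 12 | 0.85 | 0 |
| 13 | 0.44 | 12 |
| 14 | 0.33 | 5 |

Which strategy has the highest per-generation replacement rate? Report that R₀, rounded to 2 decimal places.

Strategy 1: R₀ = 0.53×6 + 0.36×9 + 0.30×12 = 10.0200
Strategy 2: R₀ = 0.85×0 + 0.44×12 + 0.33×5 = 6.9300
Highest R₀: strategy 1 with 10.0200.

10.02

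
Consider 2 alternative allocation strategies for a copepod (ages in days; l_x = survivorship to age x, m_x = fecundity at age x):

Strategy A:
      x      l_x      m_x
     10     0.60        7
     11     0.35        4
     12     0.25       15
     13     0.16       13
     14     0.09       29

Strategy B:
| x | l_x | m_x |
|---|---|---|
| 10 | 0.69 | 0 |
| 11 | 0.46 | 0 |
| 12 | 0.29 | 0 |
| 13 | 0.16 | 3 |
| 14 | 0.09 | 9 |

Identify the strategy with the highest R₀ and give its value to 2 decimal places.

14.04

Strategy A: R₀ = 0.60×7 + 0.35×4 + 0.25×15 + 0.16×13 + 0.09×29 = 14.0400
Strategy B: R₀ = 0.69×0 + 0.46×0 + 0.29×0 + 0.16×3 + 0.09×9 = 1.2900
Highest R₀: strategy A with 14.0400.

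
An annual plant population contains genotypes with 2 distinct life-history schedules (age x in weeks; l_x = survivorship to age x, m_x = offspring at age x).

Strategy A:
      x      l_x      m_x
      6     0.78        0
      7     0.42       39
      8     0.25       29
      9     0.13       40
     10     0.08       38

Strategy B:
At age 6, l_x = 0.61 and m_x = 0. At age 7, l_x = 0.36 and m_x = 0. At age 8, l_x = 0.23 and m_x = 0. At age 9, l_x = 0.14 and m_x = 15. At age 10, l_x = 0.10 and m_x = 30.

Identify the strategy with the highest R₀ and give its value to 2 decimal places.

Strategy A: R₀ = 0.78×0 + 0.42×39 + 0.25×29 + 0.13×40 + 0.08×38 = 31.8700
Strategy B: R₀ = 0.61×0 + 0.36×0 + 0.23×0 + 0.14×15 + 0.10×30 = 5.1000
Highest R₀: strategy A with 31.8700.

31.87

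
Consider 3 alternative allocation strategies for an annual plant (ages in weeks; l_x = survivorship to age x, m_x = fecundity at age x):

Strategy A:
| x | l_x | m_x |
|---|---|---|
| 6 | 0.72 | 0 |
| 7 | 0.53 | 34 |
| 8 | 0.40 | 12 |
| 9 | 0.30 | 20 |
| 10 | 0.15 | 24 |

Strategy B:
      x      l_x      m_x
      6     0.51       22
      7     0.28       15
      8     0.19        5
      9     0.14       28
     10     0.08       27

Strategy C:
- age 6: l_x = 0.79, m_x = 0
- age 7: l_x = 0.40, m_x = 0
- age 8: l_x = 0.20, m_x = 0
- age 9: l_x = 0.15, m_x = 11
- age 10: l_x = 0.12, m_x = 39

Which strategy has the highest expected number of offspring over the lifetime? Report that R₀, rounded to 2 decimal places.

Strategy A: R₀ = 0.72×0 + 0.53×34 + 0.40×12 + 0.30×20 + 0.15×24 = 32.4200
Strategy B: R₀ = 0.51×22 + 0.28×15 + 0.19×5 + 0.14×28 + 0.08×27 = 22.4500
Strategy C: R₀ = 0.79×0 + 0.40×0 + 0.20×0 + 0.15×11 + 0.12×39 = 6.3300
Highest R₀: strategy A with 32.4200.

32.42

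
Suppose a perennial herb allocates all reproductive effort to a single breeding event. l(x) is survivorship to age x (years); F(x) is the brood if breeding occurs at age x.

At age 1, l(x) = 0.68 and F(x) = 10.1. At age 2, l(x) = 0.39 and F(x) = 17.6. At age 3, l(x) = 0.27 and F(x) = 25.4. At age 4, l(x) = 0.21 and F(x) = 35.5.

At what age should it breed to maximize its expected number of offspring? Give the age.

Expected offspring if breeding at age x = l(x) × F(x):
  age 1: 0.68 × 10.1 = 6.868
  age 2: 0.39 × 17.6 = 6.864
  age 3: 0.27 × 25.4 = 6.858
  age 4: 0.21 × 35.5 = 7.455
Maximum at age 4 (7.455).

4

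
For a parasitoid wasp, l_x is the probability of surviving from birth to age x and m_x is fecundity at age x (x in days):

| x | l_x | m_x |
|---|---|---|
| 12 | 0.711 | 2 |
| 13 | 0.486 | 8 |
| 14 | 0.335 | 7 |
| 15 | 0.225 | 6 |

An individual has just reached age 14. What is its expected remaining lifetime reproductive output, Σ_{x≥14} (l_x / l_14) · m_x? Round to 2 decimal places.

11.03

l_14 = 0.335. Conditional survival from age 14 to x is l_x / l_14.
  x=14: (0.335/0.335) × 7 = 7.0000
  x=15: (0.225/0.335) × 6 = 4.0299
Sum = 7.0000 + 4.0299 = 11.0299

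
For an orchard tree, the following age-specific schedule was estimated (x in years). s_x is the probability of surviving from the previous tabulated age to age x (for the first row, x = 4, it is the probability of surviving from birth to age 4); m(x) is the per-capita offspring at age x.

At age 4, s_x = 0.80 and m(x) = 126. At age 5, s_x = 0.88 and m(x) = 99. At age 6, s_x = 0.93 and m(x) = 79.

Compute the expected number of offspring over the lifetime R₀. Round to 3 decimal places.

Survivorship from birth: l_x = s_4·s_5·…·s_x.
  l_4 = 0.80000
  l_5 = 0.70400
  l_6 = 0.65472
R₀ = Σ l_x m(x):
  age 4: 0.80000 × 126 = 100.8000
  age 5: 0.70400 × 99 = 69.6960
  age 6: 0.65472 × 79 = 51.7229
R₀ = 100.8000 + 69.6960 + 51.7229 = 222.2189

222.219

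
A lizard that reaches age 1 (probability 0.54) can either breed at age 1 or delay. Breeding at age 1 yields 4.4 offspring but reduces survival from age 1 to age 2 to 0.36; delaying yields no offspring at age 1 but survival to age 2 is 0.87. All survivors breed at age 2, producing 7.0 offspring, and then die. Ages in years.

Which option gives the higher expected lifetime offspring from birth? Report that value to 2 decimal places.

3.74

breed at age 1: R₀ = 0.54 × (4.4 + 0.36 × 7.0) = 0.54 × 6.9200 = 3.7368
delay to age 2: R₀ = 0.54 × (0.87 × 7.0) = 0.54 × 6.0900 = 3.2886
Higher: breed at age 1 (3.7368).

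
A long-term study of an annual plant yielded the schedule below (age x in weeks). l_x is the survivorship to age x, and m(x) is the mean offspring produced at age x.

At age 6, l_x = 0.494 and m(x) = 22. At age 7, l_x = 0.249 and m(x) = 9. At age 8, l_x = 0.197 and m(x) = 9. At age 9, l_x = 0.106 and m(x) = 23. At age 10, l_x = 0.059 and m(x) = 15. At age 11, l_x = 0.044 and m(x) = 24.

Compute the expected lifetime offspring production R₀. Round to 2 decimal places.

R₀ = Σ l_x m(x):
  age 6: 0.494 × 22 = 10.8680
  age 7: 0.249 × 9 = 2.2410
  age 8: 0.197 × 9 = 1.7730
  age 9: 0.106 × 23 = 2.4380
  age 10: 0.059 × 15 = 0.8850
  age 11: 0.044 × 24 = 1.0560
R₀ = 10.8680 + 2.2410 + 1.7730 + 2.4380 + 0.8850 + 1.0560 = 19.2610

19.26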